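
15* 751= 11265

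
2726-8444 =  - 5718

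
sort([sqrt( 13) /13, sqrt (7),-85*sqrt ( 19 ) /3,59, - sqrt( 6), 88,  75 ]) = [-85 * sqrt( 19) /3, - sqrt( 6 ),sqrt ( 13 )/13,sqrt( 7 ), 59 , 75, 88 ]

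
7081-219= 6862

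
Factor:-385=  - 5^1*7^1 * 11^1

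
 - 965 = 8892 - 9857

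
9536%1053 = 59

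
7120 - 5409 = 1711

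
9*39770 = 357930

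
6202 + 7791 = 13993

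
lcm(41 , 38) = 1558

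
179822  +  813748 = 993570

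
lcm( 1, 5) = 5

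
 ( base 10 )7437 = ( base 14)29D3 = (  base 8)16415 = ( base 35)62H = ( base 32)78d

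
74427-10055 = 64372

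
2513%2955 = 2513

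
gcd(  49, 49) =49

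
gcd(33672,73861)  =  1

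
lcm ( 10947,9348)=831972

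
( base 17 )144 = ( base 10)361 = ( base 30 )C1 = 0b101101001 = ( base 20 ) i1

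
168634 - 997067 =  - 828433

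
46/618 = 23/309= 0.07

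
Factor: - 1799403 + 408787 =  - 2^3*173827^1 = -1390616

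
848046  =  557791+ 290255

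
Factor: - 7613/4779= - 3^( - 4 )*23^1*59^( - 1 )*331^1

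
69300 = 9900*7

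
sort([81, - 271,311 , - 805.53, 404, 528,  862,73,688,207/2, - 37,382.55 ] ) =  [ - 805.53, -271 , - 37 , 73 , 81,  207/2,311 , 382.55 , 404,528, 688, 862]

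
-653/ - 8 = 81 + 5/8 = 81.62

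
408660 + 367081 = 775741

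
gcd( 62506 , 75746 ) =2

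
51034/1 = 51034 = 51034.00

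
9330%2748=1086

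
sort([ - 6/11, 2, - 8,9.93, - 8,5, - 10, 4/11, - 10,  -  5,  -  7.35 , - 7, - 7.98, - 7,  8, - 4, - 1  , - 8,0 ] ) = [ - 10, - 10, - 8 , - 8, - 8, - 7.98,-7.35,-7, - 7, - 5, - 4,-1, - 6/11, 0, 4/11, 2, 5, 8, 9.93]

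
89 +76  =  165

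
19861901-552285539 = - 532423638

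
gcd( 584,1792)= 8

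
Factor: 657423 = 3^3*13^1*1873^1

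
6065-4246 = 1819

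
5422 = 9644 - 4222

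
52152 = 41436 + 10716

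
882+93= 975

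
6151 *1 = 6151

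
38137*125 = 4767125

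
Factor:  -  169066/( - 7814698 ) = 84533^1*3907349^ ( - 1) = 84533/3907349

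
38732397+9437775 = 48170172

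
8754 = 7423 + 1331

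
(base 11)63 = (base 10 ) 69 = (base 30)29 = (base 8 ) 105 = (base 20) 39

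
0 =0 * 9886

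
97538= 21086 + 76452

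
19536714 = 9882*1977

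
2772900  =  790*3510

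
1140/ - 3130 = - 1 + 199/313 =- 0.36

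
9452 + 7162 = 16614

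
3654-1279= 2375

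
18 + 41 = 59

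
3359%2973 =386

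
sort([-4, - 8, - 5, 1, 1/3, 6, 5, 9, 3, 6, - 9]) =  [ - 9, - 8,-5, -4, 1/3,1 , 3, 5, 6, 6, 9]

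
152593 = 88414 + 64179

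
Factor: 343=7^3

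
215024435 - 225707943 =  - 10683508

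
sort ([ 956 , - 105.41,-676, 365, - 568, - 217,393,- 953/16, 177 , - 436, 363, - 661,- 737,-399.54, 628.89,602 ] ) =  [ - 737, - 676 , - 661,-568, - 436,- 399.54, - 217,-105.41,-953/16,177, 363,365, 393, 602, 628.89,956 ] 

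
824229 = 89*9261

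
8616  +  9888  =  18504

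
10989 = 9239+1750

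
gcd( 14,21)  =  7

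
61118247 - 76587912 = -15469665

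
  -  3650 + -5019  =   -8669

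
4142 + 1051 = 5193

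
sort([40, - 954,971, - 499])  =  [ - 954,-499 , 40, 971] 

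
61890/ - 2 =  - 30945+0/1= - 30945.00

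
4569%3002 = 1567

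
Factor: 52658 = 2^1*113^1*233^1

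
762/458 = 381/229 = 1.66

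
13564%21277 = 13564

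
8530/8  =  4265/4 = 1066.25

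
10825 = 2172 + 8653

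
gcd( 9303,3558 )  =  3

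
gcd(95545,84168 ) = 1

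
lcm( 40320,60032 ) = 2701440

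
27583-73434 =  - 45851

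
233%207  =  26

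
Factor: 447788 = 2^2*11^1 * 10177^1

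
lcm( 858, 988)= 32604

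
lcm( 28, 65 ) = 1820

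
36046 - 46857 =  - 10811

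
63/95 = 63/95 = 0.66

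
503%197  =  109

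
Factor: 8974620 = 2^2*3^2*5^1*73^1*683^1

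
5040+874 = 5914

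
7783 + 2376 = 10159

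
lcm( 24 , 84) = 168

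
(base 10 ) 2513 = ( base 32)2eh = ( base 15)B28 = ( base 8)4721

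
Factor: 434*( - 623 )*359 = -2^1*7^2*31^1*89^1*359^1 = - 97067138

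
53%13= 1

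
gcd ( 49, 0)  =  49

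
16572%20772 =16572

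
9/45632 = 9/45632 = 0.00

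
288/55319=288/55319=0.01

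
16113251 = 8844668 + 7268583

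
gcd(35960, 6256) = 8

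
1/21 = 1/21 = 0.05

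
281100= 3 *93700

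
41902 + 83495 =125397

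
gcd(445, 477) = 1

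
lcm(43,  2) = 86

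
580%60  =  40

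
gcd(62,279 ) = 31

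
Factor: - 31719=  -  3^1*97^1*109^1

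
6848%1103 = 230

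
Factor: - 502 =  - 2^1*251^1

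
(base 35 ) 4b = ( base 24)67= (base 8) 227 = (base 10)151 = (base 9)177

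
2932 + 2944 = 5876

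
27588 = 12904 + 14684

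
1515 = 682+833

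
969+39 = 1008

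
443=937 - 494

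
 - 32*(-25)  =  800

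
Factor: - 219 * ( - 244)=2^2*3^1*61^1*73^1  =  53436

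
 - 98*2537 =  - 248626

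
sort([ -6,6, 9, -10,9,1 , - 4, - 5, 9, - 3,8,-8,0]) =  [-10, - 8,-6, - 5, - 4, - 3,0, 1,6,8,9, 9,9]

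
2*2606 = 5212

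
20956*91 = 1906996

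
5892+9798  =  15690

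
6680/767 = 6680/767 =8.71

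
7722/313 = 7722/313 =24.67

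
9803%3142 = 377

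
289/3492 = 289/3492 = 0.08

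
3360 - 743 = 2617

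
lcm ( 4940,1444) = 93860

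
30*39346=1180380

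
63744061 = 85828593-22084532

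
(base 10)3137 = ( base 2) 110001000001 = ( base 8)6101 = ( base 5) 100022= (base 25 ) 50C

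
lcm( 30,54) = 270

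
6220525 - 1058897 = 5161628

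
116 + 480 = 596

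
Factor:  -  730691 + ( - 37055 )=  - 767746=- 2^1*7^1*29^1*31^1*61^1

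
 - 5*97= - 485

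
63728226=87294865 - 23566639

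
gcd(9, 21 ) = 3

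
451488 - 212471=239017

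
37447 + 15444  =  52891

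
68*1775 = 120700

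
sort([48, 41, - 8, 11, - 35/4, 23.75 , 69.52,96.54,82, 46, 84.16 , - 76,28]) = [ - 76, - 35/4 , - 8, 11, 23.75, 28, 41,  46 , 48, 69.52, 82 , 84.16 , 96.54]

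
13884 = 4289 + 9595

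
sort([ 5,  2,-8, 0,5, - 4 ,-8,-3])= [-8, - 8, - 4, - 3, 0,2,5,5 ]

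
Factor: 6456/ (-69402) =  - 4/43 =- 2^2*43^ (  -  1)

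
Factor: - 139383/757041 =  - 51/277=   -  3^1*17^1*277^( -1)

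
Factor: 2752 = 2^6* 43^1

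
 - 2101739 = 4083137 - 6184876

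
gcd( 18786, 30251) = 1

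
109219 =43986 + 65233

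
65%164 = 65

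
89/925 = 89/925 = 0.10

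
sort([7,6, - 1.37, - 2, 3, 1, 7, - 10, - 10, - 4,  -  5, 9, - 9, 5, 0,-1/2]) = [ - 10,-10, - 9,- 5, - 4,  -  2,-1.37, - 1/2, 0, 1,3,5,6,7 , 7, 9 ]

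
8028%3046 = 1936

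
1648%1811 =1648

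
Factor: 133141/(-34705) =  - 211/55 = - 5^( - 1)*11^( - 1)*211^1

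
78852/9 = 8761 + 1/3 = 8761.33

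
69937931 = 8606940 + 61330991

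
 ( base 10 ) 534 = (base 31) H7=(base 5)4114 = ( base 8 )1026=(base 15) 259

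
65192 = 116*562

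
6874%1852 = 1318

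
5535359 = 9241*599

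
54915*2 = 109830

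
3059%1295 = 469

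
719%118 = 11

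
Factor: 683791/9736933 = 17^1*19^1*29^1*73^1*151^( - 1 )*64483^( - 1 ) 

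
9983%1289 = 960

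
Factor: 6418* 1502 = 2^2*751^1*3209^1 = 9639836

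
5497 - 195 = 5302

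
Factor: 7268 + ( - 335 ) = 6933 = 3^1*2311^1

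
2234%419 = 139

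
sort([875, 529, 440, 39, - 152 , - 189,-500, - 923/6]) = [ - 500,- 189, - 923/6, - 152, 39, 440, 529,  875]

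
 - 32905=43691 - 76596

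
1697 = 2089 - 392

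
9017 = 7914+1103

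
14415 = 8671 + 5744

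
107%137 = 107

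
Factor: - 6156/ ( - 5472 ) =9/8 = 2^ ( - 3 )*  3^2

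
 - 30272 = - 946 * 32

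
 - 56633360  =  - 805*70352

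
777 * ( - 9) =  - 6993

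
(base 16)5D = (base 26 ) 3F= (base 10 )93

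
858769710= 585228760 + 273540950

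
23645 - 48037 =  - 24392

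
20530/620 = 2053/62 = 33.11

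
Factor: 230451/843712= 2^ (-6 )*3^1*13^1 *19^1 * 311^1*13183^(-1) 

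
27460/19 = 1445+ 5/19 = 1445.26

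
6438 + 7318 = 13756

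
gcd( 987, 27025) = 47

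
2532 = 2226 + 306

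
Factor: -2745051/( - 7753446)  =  915017/2584482 = 2^(  -  1) * 3^(  -  1)*430747^ ( - 1 )*915017^1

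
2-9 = -7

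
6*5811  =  34866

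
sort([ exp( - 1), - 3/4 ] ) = [ - 3/4, exp( - 1)]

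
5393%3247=2146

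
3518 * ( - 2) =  - 7036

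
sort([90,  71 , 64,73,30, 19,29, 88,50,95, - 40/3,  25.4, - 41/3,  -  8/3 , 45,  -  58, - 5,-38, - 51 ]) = [ - 58, - 51 , - 38,-41/3,-40/3, - 5 , - 8/3, 19 , 25.4,29, 30, 45, 50,64,71, 73, 88 , 90 , 95 ] 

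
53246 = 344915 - 291669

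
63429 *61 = 3869169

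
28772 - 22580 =6192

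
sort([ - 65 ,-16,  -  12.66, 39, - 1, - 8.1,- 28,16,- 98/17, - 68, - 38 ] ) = [ - 68,- 65,  -  38, - 28, - 16 , - 12.66, - 8.1, - 98/17, - 1 , 16, 39]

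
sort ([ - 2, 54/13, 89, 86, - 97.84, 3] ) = [ -97.84,- 2,3, 54/13,86, 89] 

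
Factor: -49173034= - 2^1*23^1 * 89^1 * 12011^1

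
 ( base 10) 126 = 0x7e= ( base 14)90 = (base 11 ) 105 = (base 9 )150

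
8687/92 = 94 + 39/92 = 94.42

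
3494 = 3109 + 385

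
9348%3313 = 2722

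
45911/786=45911/786= 58.41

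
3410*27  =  92070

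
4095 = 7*585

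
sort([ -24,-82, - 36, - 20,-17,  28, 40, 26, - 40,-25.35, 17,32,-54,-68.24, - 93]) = [ - 93, - 82,-68.24, - 54 , - 40,-36, -25.35, - 24, - 20 , - 17,  17,26, 28, 32, 40 ] 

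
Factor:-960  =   - 2^6*3^1*5^1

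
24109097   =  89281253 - 65172156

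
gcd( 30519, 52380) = 9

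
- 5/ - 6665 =1/1333 = 0.00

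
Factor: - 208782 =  - 2^1*3^2*7^1*1657^1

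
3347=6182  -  2835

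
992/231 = 4+68/231  =  4.29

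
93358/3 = 31119+ 1/3 = 31119.33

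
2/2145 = 2/2145 = 0.00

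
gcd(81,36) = 9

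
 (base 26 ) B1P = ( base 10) 7487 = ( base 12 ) 43BB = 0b1110100111111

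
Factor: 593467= 7^1*149^1*569^1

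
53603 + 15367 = 68970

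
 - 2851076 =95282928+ -98134004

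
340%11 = 10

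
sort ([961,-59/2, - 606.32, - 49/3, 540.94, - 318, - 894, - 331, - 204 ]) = [ - 894,  -  606.32,- 331, - 318,- 204,- 59/2, - 49/3, 540.94, 961]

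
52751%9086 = 7321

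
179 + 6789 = 6968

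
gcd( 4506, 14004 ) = 6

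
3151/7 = 450+1/7 = 450.14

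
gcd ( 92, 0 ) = 92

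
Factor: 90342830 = 2^1*5^1*29^1*61^1*5107^1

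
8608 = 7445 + 1163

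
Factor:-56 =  - 2^3*7^1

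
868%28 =0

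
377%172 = 33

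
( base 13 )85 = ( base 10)109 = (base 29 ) 3M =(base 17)67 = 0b1101101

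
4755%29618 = 4755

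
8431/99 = 85 + 16/99 = 85.16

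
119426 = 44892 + 74534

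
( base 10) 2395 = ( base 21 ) 591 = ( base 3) 10021201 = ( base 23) 4C3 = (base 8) 4533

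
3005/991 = 3+32/991  =  3.03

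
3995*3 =11985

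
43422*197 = 8554134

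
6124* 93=569532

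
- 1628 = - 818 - 810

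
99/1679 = 99/1679 = 0.06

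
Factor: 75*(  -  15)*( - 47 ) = 3^2*5^3*47^1=52875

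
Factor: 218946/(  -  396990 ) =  - 91/165 =- 3^( - 1)*5^(-1 )*7^1*11^( - 1 )*13^1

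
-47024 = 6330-53354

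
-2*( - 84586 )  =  169172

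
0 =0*1808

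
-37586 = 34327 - 71913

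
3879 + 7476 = 11355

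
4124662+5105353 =9230015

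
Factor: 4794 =2^1*3^1*17^1*47^1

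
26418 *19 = 501942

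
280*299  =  83720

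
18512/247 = 1424/19 = 74.95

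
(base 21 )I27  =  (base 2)1111100110011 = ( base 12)4757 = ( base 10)7987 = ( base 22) gb1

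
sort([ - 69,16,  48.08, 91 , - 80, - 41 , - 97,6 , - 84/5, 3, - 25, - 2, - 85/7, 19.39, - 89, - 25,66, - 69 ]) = [ - 97, -89 , - 80 , - 69,  -  69 , - 41, - 25, - 25, - 84/5 , - 85/7 , - 2 , 3 , 6 , 16,19.39,48.08,66,91]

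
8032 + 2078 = 10110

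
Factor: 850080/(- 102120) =-2^2 *7^1*11^1 *37^( - 1 )=- 308/37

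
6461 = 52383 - 45922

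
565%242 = 81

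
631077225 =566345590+64731635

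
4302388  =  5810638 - 1508250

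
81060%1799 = 105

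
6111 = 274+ 5837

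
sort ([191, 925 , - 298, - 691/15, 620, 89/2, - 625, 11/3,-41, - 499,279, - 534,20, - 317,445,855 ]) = [ - 625 , -534, - 499, - 317, - 298,-691/15, - 41,  11/3, 20, 89/2 , 191,279, 445,620, 855,  925] 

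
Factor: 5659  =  5659^1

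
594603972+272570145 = 867174117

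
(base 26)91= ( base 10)235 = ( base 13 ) 151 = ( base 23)a5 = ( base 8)353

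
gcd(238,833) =119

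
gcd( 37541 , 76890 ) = 1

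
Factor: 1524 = 2^2*3^1*127^1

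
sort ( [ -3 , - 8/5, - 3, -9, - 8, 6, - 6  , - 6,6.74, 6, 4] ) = [ - 9,-8, - 6, - 6, - 3,-3,-8/5,  4, 6, 6, 6.74] 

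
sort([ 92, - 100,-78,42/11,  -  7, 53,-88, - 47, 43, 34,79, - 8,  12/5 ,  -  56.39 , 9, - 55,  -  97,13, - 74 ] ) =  [ - 100, - 97, - 88,-78, - 74,-56.39, - 55, - 47, - 8, - 7, 12/5, 42/11, 9,13 , 34,43,  53,79 , 92] 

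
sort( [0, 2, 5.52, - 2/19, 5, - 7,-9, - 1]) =[- 9, - 7, - 1, - 2/19, 0, 2,5,5.52 ]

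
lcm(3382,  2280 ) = 202920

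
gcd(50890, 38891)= 1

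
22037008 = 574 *38392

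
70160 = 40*1754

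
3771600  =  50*75432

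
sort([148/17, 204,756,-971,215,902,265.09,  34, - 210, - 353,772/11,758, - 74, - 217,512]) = [  -  971, - 353,-217,  -  210, - 74,148/17,34,772/11, 204, 215,265.09, 512, 756,758,902 ]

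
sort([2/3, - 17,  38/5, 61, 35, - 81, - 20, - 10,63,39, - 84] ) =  [ - 84, - 81, - 20, - 17 , - 10, 2/3, 38/5, 35,39, 61, 63]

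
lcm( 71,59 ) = 4189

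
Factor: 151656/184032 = 89/108 = 2^( - 2)*3^(- 3) * 89^1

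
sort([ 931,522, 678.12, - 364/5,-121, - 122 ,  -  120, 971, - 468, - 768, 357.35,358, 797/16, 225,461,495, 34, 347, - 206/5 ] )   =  [-768,-468, - 122, - 121,- 120, - 364/5, - 206/5,34,797/16, 225, 347 , 357.35,358,461, 495 , 522, 678.12, 931,  971 ]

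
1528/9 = 1528/9 = 169.78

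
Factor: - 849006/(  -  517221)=934/569=2^1*467^1*569^( - 1)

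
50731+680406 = 731137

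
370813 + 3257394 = 3628207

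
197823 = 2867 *69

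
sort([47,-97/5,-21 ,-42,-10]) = [ - 42, - 21,-97/5, -10 , 47] 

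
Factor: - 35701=- 19^1 * 1879^1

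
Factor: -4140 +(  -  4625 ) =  - 5^1*1753^1 = - 8765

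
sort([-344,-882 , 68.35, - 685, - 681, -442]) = [ - 882,-685, - 681, - 442, - 344, 68.35]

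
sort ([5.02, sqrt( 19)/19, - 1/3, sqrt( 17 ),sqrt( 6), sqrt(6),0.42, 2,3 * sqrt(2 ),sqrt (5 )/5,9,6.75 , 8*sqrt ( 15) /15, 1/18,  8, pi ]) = [ - 1/3,  1/18 , sqrt(19 ) /19, 0.42,sqrt(5) /5, 2,8 * sqrt( 15)/15,sqrt(6),sqrt(6 ), pi,sqrt(17), 3*sqrt( 2), 5.02,6.75,8,9 ] 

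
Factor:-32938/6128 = -43/8  =  - 2^( - 3 )*43^1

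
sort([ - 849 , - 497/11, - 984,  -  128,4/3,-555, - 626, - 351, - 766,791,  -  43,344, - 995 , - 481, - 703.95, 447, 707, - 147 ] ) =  [  -  995, - 984, - 849, - 766, - 703.95, - 626, - 555, - 481 , - 351, - 147, - 128,-497/11, - 43,  4/3,  344,447,707, 791 ]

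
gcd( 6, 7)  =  1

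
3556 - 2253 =1303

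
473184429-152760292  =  320424137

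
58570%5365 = 4920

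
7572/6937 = 7572/6937= 1.09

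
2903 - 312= 2591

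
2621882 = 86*30487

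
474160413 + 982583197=1456743610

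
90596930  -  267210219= - 176613289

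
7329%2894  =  1541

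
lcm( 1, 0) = 0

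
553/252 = 2  +  7/36 = 2.19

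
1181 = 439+742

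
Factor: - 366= - 2^1 * 3^1*61^1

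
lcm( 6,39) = 78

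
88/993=88/993 = 0.09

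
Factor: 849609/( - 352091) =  - 3^4*17^1*379^( - 1) * 617^1*929^( - 1)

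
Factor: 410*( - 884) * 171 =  - 2^3*3^2*5^1*13^1*  17^1*19^1*41^1 = - 61977240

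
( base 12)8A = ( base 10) 106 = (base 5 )411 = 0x6A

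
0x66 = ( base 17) 60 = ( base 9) 123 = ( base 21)4I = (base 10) 102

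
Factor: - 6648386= -2^1*3324193^1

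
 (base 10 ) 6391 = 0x18F7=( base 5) 201031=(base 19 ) hd7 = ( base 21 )EA7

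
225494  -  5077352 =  - 4851858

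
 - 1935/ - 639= 215/71 = 3.03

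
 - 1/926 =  - 1/926 = - 0.00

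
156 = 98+58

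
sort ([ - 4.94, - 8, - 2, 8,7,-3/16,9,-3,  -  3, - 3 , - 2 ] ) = [  -  8,-4.94, - 3, - 3,-3,-2, - 2,-3/16,  7,  8,9 ]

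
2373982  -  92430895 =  - 90056913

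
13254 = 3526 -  - 9728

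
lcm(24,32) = 96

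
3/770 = 3/770 = 0.00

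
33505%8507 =7984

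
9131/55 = 166 + 1/55 = 166.02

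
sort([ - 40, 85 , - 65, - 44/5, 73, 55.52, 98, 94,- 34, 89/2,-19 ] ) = [ -65, - 40, - 34, - 19, - 44/5,89/2, 55.52, 73,85, 94,98 ] 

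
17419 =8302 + 9117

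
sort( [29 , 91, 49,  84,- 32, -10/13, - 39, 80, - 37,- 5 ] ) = [ - 39, - 37, - 32, - 5, - 10/13,29 , 49, 80, 84,91 ] 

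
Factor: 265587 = 3^1*7^1*12647^1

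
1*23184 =23184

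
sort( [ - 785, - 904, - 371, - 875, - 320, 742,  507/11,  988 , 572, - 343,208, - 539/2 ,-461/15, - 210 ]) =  [ - 904, - 875, - 785, - 371, - 343,  -  320, - 539/2, - 210, - 461/15,507/11 , 208,572, 742,  988]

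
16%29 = 16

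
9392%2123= 900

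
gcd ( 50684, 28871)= 1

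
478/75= 6 + 28/75 =6.37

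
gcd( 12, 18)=6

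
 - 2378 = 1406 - 3784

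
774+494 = 1268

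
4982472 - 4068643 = 913829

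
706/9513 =706/9513 = 0.07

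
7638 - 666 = 6972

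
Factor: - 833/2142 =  - 7/18 = -2^( - 1 )*3^( - 2)*7^1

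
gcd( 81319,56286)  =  1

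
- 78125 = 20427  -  98552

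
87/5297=87/5297 =0.02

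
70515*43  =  3032145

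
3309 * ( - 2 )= - 6618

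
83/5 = 16 + 3/5 = 16.60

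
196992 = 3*65664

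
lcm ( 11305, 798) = 67830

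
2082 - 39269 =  - 37187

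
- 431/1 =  - 431 = - 431.00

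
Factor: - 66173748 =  - 2^2*3^1*887^1*6217^1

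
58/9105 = 58/9105 = 0.01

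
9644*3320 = 32018080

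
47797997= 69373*689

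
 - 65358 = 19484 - 84842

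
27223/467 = 58 + 137/467 =58.29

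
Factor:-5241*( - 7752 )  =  40628232  =  2^3*3^2* 17^1 * 19^1*1747^1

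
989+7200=8189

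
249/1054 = 249/1054  =  0.24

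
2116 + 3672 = 5788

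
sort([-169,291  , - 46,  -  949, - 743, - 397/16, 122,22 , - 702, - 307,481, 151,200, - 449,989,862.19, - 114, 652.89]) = [ - 949,  -  743, - 702 , -449, - 307, - 169, - 114,-46, - 397/16,  22, 122,151, 200, 291, 481,652.89, 862.19, 989] 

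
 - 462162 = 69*( - 6698)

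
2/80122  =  1/40061 = 0.00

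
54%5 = 4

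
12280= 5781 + 6499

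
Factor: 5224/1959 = 8/3 = 2^3*3^( - 1)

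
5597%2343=911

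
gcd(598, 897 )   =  299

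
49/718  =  49/718 = 0.07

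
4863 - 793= 4070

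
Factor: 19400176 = 2^4*157^1*7723^1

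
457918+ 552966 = 1010884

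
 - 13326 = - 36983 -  - 23657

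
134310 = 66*2035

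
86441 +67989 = 154430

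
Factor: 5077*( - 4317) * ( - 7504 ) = 164468237136 = 2^4 * 3^1*7^1*67^1*1439^1*5077^1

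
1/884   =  1/884 = 0.00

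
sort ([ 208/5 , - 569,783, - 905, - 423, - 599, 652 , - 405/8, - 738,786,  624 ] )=[ - 905, - 738, - 599, - 569, - 423 , - 405/8,208/5 , 624, 652 , 783, 786 ]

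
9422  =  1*9422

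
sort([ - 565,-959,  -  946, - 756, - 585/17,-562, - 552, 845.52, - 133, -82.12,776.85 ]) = [ - 959, - 946, - 756, - 565, - 562, - 552, - 133, - 82.12 ,-585/17 , 776.85, 845.52 ]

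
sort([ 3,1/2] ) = [ 1/2,3] 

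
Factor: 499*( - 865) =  - 5^1* 173^1* 499^1 = -431635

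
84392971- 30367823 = 54025148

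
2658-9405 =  - 6747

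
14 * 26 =364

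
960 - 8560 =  - 7600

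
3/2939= 3/2939  =  0.00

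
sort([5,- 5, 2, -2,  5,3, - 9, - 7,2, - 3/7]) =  [ -9,  -  7,-5,-2,-3/7, 2,2,  3,5, 5]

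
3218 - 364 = 2854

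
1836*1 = 1836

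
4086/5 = 817 + 1/5 = 817.20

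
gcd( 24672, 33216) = 96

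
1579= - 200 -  - 1779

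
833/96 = 8 + 65/96 = 8.68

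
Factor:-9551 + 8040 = - 1511^1 = -  1511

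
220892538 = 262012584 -41120046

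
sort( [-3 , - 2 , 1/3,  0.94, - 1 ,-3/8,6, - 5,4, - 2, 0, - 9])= [ - 9, - 5, - 3,  -  2, - 2, - 1,-3/8,  0 , 1/3,0.94 , 4,6 ] 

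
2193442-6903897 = - 4710455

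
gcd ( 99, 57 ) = 3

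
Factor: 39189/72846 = 13063/24282  =  2^( - 1 ) * 3^( - 2) * 19^( - 1)*71^ ( - 1 )*13063^1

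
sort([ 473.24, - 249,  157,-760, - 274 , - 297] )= [ - 760, - 297, - 274, - 249,  157, 473.24 ]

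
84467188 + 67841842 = 152309030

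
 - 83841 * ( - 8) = 670728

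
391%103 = 82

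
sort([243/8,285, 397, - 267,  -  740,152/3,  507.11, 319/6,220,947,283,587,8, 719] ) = [ - 740,-267, 8,  243/8, 152/3,319/6,220 , 283,285,397, 507.11, 587, 719, 947]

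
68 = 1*68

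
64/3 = 21 + 1/3= 21.33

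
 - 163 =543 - 706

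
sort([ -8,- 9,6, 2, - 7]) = [ - 9, - 8, - 7,2, 6]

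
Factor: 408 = 2^3*3^1*17^1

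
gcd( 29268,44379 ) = 9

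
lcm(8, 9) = 72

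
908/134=6 + 52/67= 6.78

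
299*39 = 11661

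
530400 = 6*88400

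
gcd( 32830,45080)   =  490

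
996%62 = 4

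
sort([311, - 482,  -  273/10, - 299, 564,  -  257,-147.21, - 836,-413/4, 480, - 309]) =[ - 836, - 482, - 309,-299,  -  257 , - 147.21,-413/4, -273/10, 311, 480, 564 ]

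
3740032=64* 58438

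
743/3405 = 743/3405 = 0.22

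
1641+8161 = 9802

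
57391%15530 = 10801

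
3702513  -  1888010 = 1814503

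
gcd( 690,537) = 3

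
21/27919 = 21/27919 = 0.00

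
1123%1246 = 1123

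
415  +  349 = 764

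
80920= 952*85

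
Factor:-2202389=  - 7^1*314627^1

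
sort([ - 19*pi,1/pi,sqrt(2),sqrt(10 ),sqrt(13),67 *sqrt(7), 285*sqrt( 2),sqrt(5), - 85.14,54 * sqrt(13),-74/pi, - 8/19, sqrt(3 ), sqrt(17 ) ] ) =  [ - 85.14, - 19*pi,-74/pi , - 8/19,1/pi,sqrt(2),sqrt( 3),sqrt (5),sqrt(10) , sqrt(13),sqrt( 17 ),  67*sqrt(7),  54*sqrt(13),285 * sqrt( 2 ) ]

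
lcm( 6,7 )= 42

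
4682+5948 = 10630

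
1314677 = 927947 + 386730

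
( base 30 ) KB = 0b1001100011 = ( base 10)611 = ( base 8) 1143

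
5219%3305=1914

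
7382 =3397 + 3985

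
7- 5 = 2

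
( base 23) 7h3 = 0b1000000000001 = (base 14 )16C9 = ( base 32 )401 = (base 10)4097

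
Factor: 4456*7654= 34106224 = 2^4*43^1*89^1*557^1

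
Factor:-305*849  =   - 258945 = -  3^1*5^1 *61^1*283^1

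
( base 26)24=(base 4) 320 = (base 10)56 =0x38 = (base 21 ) 2E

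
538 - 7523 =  - 6985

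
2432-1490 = 942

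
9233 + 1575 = 10808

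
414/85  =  4+74/85 = 4.87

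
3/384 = 1/128=0.01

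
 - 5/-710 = 1/142=0.01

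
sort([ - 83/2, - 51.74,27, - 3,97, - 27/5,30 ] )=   [ - 51.74, - 83/2, - 27/5, - 3, 27,30,97] 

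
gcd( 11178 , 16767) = 5589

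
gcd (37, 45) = 1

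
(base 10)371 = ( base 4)11303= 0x173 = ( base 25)EL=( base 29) CN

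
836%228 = 152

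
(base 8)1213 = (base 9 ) 803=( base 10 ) 651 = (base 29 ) md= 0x28B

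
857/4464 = 857/4464 = 0.19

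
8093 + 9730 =17823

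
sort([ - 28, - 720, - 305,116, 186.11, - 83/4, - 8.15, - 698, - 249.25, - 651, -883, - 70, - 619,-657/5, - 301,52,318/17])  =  [ - 883,-720, - 698, - 651,  -  619 , - 305, - 301,-249.25, - 657/5, - 70, - 28,-83/4, - 8.15,318/17,52,116,186.11]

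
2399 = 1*2399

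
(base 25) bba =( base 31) 7DU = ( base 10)7160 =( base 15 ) 21C5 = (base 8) 15770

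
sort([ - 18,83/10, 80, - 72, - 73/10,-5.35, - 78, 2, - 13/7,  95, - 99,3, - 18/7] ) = [ - 99, -78,  -  72, - 18,  -  73/10, - 5.35, - 18/7,-13/7, 2, 3, 83/10,  80, 95 ]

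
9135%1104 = 303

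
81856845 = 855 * 95739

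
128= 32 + 96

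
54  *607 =32778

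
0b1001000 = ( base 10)72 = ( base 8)110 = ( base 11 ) 66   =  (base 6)200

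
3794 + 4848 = 8642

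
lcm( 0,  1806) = 0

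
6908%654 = 368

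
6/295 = 6/295 = 0.02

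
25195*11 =277145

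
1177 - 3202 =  - 2025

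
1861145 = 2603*715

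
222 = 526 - 304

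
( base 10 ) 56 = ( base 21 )2e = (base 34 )1m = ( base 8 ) 70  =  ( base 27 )22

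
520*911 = 473720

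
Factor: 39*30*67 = 2^1*3^2*5^1*13^1*67^1 = 78390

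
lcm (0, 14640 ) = 0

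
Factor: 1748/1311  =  2^2*3^( - 1) = 4/3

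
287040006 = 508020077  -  220980071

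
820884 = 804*1021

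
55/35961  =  55/35961 = 0.00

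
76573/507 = 151 + 16/507 = 151.03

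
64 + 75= 139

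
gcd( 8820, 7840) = 980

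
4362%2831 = 1531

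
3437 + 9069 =12506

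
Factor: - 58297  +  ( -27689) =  - 2^1*3^2*17^1 *281^1 = - 85986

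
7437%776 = 453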